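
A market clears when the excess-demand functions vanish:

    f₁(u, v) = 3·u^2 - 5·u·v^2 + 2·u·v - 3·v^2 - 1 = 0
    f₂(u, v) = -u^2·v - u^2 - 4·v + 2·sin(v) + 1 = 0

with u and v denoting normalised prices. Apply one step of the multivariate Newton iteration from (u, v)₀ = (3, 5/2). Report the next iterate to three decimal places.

(1.626, 1.784)

At (3, 5/2): F = (-71.500, -39.30306).
Jacobian J = [[6·u - 5·v^2 + 2·v, -10·u·v + 2·u - 6·v], [-2·u·v - 2·u, -u^2 + 2·cos(v) - 4]].
At the point, J = [[-8.250, -84.000], [-21.000, -14.60229]] (det J = -1643.53113).
Solving J·Δ = −F gives Δ = (-1.374, -0.716).
Then the next iterate is (u, v)₁ = (1.626, 1.784).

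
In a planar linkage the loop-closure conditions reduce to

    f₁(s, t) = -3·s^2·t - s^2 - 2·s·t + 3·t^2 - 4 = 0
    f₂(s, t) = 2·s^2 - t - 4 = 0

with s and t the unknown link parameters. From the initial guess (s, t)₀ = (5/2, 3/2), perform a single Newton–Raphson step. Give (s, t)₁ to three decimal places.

At (5/2, 3/2): F = (-39.125, 7.000).
Jacobian J = [[-6·s·t - 2·s - 2·t, -3·s^2 - 2·s + 6·t], [4·s, -1]].
At the point, J = [[-30.500, -14.750], [10.000, -1.000]] (det J = 178.000).
Solving J·Δ = −F gives Δ = (-0.800, -0.999).
Then the next iterate is (s, t)₁ = (1.700, 0.501).

(1.700, 0.501)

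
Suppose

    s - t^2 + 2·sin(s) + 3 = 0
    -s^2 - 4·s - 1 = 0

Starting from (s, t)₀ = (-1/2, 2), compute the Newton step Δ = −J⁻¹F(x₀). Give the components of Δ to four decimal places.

At (-1/2, 2): F = (-2.458851, 0.7500).
Jacobian J = [[2·cos(s) + 1, -2·t], [-2·s - 4, 0]].
At the point, J = [[2.755165, -4.0000], [-3.0000, 0.0000]] (det J = -12.0000).
Solving J·Δ = −F gives Δ = (0.2500, -0.4425).

(0.2500, -0.4425)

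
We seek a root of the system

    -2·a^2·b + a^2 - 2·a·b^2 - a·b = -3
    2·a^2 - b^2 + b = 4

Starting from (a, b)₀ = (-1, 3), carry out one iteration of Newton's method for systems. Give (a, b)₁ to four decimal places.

At (-1, 3): F = (19.0000, -8.0000).
Jacobian J = [[-4·a·b + 2·a - 2·b^2 - b, -2·a^2 - 4·a·b - a], [4·a, -2·b + 1]].
At the point, J = [[-11.0000, 11.0000], [-4.0000, -5.0000]] (det J = 99.0000).
Solving J·Δ = −F gives Δ = (0.0707, -1.6566).
Then the next iterate is (a, b)₁ = (-0.9293, 1.3434).

(-0.9293, 1.3434)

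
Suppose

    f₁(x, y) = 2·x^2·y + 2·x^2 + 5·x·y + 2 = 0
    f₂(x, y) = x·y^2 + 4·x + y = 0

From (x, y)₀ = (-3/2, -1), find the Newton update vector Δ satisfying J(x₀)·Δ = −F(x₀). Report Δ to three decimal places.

(2.500, -1.000)

At (-3/2, -1): F = (9.500, -8.500).
Jacobian J = [[4·x·y + 4·x + 5·y, 2·x^2 + 5·x], [y^2 + 4, 2·x·y + 1]].
At the point, J = [[-5.000, -3.000], [5.000, 4.000]] (det J = -5.000).
Solving J·Δ = −F gives Δ = (2.500, -1.000).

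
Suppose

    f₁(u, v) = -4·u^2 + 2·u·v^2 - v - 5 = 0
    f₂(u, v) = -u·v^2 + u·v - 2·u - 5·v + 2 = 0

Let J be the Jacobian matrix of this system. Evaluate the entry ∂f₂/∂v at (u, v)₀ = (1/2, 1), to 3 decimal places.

-5.500

∂f₂/∂v = -2·u·v + u - 5.
At (1/2, 1) this is -5.500.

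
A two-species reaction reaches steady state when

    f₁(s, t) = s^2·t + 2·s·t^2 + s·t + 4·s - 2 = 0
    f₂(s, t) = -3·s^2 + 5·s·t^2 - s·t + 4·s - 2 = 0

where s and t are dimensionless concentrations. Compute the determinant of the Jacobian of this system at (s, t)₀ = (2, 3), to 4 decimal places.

1126.0000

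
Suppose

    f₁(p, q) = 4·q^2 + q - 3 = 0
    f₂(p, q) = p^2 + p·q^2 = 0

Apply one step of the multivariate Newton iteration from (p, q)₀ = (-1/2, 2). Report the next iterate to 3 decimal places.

(-0.505, 1.118)

At (-1/2, 2): F = (15.000, -1.750).
Jacobian J = [[0, 8·q + 1], [2·p + q^2, 2·p·q]].
At the point, J = [[0.000, 17.000], [3.000, -2.000]] (det J = -51.000).
Solving J·Δ = −F gives Δ = (-0.005, -0.882).
Then the next iterate is (p, q)₁ = (-0.505, 1.118).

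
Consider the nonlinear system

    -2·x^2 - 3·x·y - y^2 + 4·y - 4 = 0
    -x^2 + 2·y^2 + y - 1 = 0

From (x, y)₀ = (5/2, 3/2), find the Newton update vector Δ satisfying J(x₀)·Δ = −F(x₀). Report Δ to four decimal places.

At (5/2, 3/2): F = (-24.0000, -1.2500).
Jacobian J = [[-4·x - 3·y, -3·x - 2·y + 4], [-2·x, 4·y + 1]].
At the point, J = [[-14.5000, -6.5000], [-5.0000, 7.0000]] (det J = -134.0000).
Solving J·Δ = −F gives Δ = (-1.3144, -0.7603).

(-1.3144, -0.7603)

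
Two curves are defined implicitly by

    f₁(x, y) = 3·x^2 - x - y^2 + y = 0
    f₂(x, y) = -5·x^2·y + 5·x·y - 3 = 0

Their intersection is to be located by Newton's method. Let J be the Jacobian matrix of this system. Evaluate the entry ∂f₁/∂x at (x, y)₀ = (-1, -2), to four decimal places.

-7.0000

∂f₁/∂x = 6·x - 1.
At (-1, -2) this is -7.0000.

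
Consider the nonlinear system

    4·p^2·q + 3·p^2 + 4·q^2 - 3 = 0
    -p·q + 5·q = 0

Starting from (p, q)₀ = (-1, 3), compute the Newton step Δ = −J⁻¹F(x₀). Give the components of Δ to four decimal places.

(-2.2500, -4.1250)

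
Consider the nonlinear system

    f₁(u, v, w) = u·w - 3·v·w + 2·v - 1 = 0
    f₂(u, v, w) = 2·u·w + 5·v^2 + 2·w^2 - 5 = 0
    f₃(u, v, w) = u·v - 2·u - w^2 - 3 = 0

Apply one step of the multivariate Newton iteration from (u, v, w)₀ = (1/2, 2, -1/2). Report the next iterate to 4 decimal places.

(-80.0000, -2.5000, 5.0000)

At (1/2, 2, -1/2): F = (5.7500, 15.0000, -3.2500).
Jacobian J = [[w, -3·w + 2, u - 3·v], [2·w, 10·v, 2·u + 4·w], [v - 2, u, -2·w]].
At the point, J = [[-0.5000, 3.5000, -5.5000], [-1.0000, 20.0000, -1.0000], [0.0000, 0.5000, 1.0000]] (det J = -4.0000).
Solving J·Δ = −F gives Δ = (-80.5000, -4.5000, 5.5000).
Then the next iterate is (u, v, w)₁ = (-80.0000, -2.5000, 5.0000).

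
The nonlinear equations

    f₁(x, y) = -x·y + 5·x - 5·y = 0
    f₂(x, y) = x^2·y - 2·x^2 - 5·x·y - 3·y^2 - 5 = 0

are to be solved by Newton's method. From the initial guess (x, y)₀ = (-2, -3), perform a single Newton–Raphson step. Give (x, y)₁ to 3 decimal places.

(-1.230, -1.280)

At (-2, -3): F = (-1.000, -82.000).
Jacobian J = [[-y + 5, -x - 5], [2·x·y - 4·x - 5·y, x^2 - 5·x - 6·y]].
At the point, J = [[8.000, -3.000], [35.000, 32.000]] (det J = 361.000).
Solving J·Δ = −F gives Δ = (0.770, 1.720).
Then the next iterate is (x, y)₁ = (-1.230, -1.280).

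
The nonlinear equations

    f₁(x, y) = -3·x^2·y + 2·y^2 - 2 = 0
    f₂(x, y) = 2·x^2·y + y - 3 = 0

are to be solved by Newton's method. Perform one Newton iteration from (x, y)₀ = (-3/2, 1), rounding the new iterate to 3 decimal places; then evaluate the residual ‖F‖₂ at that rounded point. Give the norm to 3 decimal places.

At (-3/2, 1): F = (-6.750, 2.500).
Jacobian J = [[-6·x·y, -3·x^2 + 4·y], [4·x·y, 2·x^2 + 1]].
At the point, J = [[9.000, -2.750], [-6.000, 5.500]] (det J = 33.000).
Solving J·Δ = −F gives Δ = (0.917, 0.545).
Then the next iterate is (x, y)₁ = (-0.583, 1.545).
Re-evaluating at (-0.583, 1.545): F = (1.19866, -0.40474), so ‖F‖₂ = 1.265.

1.265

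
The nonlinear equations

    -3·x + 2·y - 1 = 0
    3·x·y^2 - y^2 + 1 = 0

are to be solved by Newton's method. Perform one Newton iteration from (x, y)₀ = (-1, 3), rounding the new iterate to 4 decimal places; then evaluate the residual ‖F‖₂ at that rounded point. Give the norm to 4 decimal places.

1373.4693

At (-1, 3): F = (8.0000, -35.0000).
Jacobian J = [[-3, 2], [3·y^2, 6·x·y - 2·y]].
At the point, J = [[-3.0000, 2.0000], [27.0000, -24.0000]] (det J = 18.0000).
Solving J·Δ = −F gives Δ = (6.7778, 6.1667).
Then the next iterate is (x, y)₁ = (5.7778, 9.1667).
Re-evaluating at (5.7778, 9.1667): F = (0.0000, 1373.469287), so ‖F‖₂ = 1373.4693.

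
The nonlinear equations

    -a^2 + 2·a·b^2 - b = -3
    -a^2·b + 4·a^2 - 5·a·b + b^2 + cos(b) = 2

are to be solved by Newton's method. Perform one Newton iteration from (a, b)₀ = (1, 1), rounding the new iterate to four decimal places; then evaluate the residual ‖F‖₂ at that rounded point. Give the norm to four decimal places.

6.7265

At (1, 1): F = (3.0000, -2.459698).
Jacobian J = [[-2·a + 2·b^2, 4·a·b - 1], [-2·a·b + 8·a - 5·b, -a^2 - 5·a + 2·b - sin(b)]].
At the point, J = [[0.0000, 3.0000], [1.0000, -4.841471]] (det J = -3.0000).
Solving J·Δ = −F gives Δ = (-2.3818, -1.0000).
Then the next iterate is (a, b)₁ = (-1.3818, 0.0000).
Re-evaluating at (-1.3818, 0.0000): F = (1.090629, 6.637485), so ‖F‖₂ = 6.7265.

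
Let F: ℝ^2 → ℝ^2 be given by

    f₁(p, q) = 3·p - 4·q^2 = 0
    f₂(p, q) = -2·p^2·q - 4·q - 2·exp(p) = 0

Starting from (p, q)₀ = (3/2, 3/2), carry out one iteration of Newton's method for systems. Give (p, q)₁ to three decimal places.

(0.578, 0.894)

At (3/2, 3/2): F = (-4.500, -21.71338).
Jacobian J = [[3, -8·q], [-4·p·q - 2·exp(p), -2·p^2 - 4]].
At the point, J = [[3.000, -12.000], [-17.96338, -8.500]] (det J = -241.06054).
Solving J·Δ = −F gives Δ = (-0.922, -0.606).
Then the next iterate is (p, q)₁ = (0.578, 0.894).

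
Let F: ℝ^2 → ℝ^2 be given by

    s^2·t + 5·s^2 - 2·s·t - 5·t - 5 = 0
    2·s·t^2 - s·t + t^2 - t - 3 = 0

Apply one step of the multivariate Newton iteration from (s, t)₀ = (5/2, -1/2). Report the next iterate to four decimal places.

At (5/2, -1/2): F = (28.1250, 0.2500).
Jacobian J = [[2·s·t + 10·s - 2·t, s^2 - 2·s - 5], [2·t^2 - t, 4·s·t - s + 2·t - 1]].
At the point, J = [[23.5000, -3.7500], [1.0000, -9.5000]] (det J = -219.5000).
Solving J·Δ = −F gives Δ = (-1.2130, -0.1014).
Then the next iterate is (s, t)₁ = (1.2870, -0.6014).

(1.2870, -0.6014)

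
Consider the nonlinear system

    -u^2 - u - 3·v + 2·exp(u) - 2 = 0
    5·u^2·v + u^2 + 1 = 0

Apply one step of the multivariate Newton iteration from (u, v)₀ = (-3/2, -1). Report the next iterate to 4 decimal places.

(-1.2455, -0.5604)

At (-3/2, -1): F = (0.696260, -8.0000).
Jacobian J = [[-2·u + 2·exp(u) - 1, -3], [10·u·v + 2·u, 5·u^2]].
At the point, J = [[2.446260, -3.0000], [12.0000, 11.2500]] (det J = 63.520429).
Solving J·Δ = −F gives Δ = (0.2545, 0.4396).
Then the next iterate is (u, v)₁ = (-1.2455, -0.5604).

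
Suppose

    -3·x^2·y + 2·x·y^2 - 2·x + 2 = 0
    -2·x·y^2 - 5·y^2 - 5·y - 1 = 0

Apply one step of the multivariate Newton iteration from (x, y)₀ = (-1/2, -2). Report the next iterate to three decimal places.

(-1.587, -2.154)

At (-1/2, -2): F = (0.500, -7.000).
Jacobian J = [[-6·x·y + 2·y^2 - 2, -3·x^2 + 4·x·y], [-2·y^2, -4·x·y - 10·y - 5]].
At the point, J = [[0.000, 3.250], [-8.000, 11.000]] (det J = 26.000).
Solving J·Δ = −F gives Δ = (-1.087, -0.154).
Then the next iterate is (x, y)₁ = (-1.587, -2.154).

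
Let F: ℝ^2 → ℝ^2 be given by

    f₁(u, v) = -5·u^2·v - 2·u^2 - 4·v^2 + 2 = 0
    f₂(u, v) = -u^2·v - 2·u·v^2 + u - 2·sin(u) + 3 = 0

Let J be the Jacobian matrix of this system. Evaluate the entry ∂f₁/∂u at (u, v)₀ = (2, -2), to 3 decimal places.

∂f₁/∂u = -10·u·v - 4·u.
At (2, -2) this is 32.000.

32.000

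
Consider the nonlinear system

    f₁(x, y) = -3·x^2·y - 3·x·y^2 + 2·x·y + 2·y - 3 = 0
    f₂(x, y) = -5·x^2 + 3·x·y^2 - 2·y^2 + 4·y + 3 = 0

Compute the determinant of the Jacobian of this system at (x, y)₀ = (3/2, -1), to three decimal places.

83.000

J = [[-6·x·y - 3·y^2 + 2·y, -3·x^2 - 6·x·y + 2·x + 2], [-10·x + 3·y^2, 6·x·y - 4·y + 4]].
At the point, J = [[4.000, 7.250], [-12.000, -1.000]].
det J = 83.000.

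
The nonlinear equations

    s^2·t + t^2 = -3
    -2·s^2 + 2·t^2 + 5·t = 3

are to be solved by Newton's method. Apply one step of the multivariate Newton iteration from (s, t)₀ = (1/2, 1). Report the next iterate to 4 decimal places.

(-1.7500, 0.1111)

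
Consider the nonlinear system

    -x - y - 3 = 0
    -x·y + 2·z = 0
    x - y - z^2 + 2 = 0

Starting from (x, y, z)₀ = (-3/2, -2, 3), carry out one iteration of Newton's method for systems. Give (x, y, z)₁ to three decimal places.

(-2.714, -0.286, 1.429)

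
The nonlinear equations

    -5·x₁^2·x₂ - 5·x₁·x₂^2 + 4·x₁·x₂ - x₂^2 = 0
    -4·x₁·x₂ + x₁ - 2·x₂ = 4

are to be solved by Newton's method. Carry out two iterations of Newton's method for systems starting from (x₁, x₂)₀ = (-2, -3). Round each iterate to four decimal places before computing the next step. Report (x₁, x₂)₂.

(-0.2034, -4.5017)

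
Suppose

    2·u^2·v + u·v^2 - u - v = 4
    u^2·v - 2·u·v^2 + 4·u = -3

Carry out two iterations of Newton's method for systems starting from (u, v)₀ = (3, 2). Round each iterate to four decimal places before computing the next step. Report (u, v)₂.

(1.0140, 1.9856)

At (3, 2): F = (39.0000, 9.0000).
Jacobian J = [[4·u·v + v^2 - 1, 2·u^2 + 2·u·v - 1], [2·u·v - 2·v^2 + 4, u^2 - 4·u·v]].
At the point, J = [[27.0000, 29.0000], [8.0000, -15.0000]] (det J = -637.0000).
Solving J·Δ = −F gives Δ = (-1.3281, -0.1083).
Then the next iterate is (u, v)₁ = (1.6719, 1.8917).
Round to (1.6719, 1.8917) and repeat: F = (8.994890, 3.009489), J = [[15.229462, 10.915966], [3.168409, -9.855683]].
Δ = (-0.6579, 0.0939), so (u, v)₂ = (1.0140, 1.9856).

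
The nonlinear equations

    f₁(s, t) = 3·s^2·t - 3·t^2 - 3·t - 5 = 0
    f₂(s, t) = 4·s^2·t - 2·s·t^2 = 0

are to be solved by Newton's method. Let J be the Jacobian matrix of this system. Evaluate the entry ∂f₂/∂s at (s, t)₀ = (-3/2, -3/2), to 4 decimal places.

13.5000

∂f₂/∂s = 8·s·t - 2·t^2.
At (-3/2, -3/2) this is 13.5000.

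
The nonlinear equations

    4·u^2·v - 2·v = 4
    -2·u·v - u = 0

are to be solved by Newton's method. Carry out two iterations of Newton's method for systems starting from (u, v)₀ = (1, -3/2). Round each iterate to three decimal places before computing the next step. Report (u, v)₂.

(-0.200, -1.200)

At (1, -3/2): F = (-7.000, 2.000).
Jacobian J = [[8·u·v, 4·u^2 - 2], [-2·v - 1, -2·u]].
At the point, J = [[-12.000, 2.000], [2.000, -2.000]] (det J = 20.000).
Solving J·Δ = −F gives Δ = (-0.500, 0.500).
Then the next iterate is (u, v)₁ = (0.500, -1.000).
Round to (0.500, -1.000) and repeat: F = (-3.000, 0.500), J = [[-4.000, -1.000], [1.000, -1.000]].
Δ = (-0.700, -0.200), so (u, v)₂ = (-0.200, -1.200).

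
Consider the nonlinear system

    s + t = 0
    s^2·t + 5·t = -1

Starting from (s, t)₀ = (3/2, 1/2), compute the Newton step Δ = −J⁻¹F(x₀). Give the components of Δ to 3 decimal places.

(-1.717, -0.283)

At (3/2, 1/2): F = (2.000, 4.625).
Jacobian J = [[1, 1], [2·s·t, s^2 + 5]].
At the point, J = [[1.000, 1.000], [1.500, 7.250]] (det J = 5.750).
Solving J·Δ = −F gives Δ = (-1.717, -0.283).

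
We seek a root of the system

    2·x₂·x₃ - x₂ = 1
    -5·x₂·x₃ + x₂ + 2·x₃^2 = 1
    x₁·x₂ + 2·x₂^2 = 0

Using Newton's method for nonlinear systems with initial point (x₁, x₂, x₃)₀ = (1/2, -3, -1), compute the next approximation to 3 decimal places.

(-11.889, 1.667, -2.000)

At (1/2, -3, -1): F = (8.000, -17.000, 16.500).
Jacobian J = [[0, 2·x₃ - 1, 2·x₂], [0, -5·x₃ + 1, -5·x₂ + 4·x₃], [x₂, x₁ + 4·x₂, 0]].
At the point, J = [[0.000, -3.000, -6.000], [0.000, 6.000, 11.000], [-3.000, -11.500, 0.000]] (det J = -9.000).
Solving J·Δ = −F gives Δ = (-12.389, 4.667, -1.000).
Then the next iterate is (x₁, x₂, x₃)₁ = (-11.889, 1.667, -2.000).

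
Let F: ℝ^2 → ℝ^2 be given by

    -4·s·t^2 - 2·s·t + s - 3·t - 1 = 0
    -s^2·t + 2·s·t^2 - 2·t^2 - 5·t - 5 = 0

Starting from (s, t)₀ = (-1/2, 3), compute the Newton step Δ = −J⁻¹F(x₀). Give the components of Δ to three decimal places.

At (-1/2, 3): F = (10.500, -47.750).
Jacobian J = [[-4·t^2 - 2·t + 1, -8·s·t - 2·s - 3], [-2·s·t + 2·t^2, -s^2 + 4·s·t - 4·t - 5]].
At the point, J = [[-41.000, 10.000], [21.000, -23.250]] (det J = 743.250).
Solving J·Δ = −F gives Δ = (-0.314, -2.337).

(-0.314, -2.337)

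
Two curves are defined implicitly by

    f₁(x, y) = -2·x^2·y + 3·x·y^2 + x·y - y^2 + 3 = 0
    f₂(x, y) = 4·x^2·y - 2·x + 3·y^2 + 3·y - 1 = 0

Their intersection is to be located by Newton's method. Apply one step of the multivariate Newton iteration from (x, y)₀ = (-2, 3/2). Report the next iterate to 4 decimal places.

(-0.2897, 1.7220)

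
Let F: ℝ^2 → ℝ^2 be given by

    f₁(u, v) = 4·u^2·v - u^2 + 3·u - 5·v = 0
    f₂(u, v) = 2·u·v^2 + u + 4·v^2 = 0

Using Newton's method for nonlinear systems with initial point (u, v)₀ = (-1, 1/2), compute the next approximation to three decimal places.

At (-1, 1/2): F = (-4.500, -0.500).
Jacobian J = [[8·u·v - 2·u + 3, 4·u^2 - 5], [2·v^2 + 1, 4·u·v + 8·v]].
At the point, J = [[1.000, -1.000], [1.500, 2.000]] (det J = 3.500).
Solving J·Δ = −F gives Δ = (2.714, -1.786).
Then the next iterate is (u, v)₁ = (1.714, -1.286).

(1.714, -1.286)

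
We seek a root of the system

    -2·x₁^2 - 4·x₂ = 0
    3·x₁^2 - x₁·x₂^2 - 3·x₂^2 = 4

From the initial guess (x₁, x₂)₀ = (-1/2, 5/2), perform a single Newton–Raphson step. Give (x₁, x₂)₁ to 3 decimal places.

At (-1/2, 5/2): F = (-10.500, -18.875).
Jacobian J = [[-4·x₁, -4], [6·x₁ - x₂^2, -2·x₁·x₂ - 6·x₂]].
At the point, J = [[2.000, -4.000], [-9.250, -12.500]] (det J = -62.000).
Solving J·Δ = −F gives Δ = (0.899, -2.175).
Then the next iterate is (x₁, x₂)₁ = (0.399, 0.325).

(0.399, 0.325)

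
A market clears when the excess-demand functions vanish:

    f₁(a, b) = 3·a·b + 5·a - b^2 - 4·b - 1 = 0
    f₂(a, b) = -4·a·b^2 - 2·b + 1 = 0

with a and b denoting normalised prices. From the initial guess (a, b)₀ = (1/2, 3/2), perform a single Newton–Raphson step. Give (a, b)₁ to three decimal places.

At (1/2, 3/2): F = (-4.500, -6.500).
Jacobian J = [[3·b + 5, 3·a - 2·b - 4], [-4·b^2, -8·a·b - 2]].
At the point, J = [[9.500, -5.500], [-9.000, -8.000]] (det J = -125.500).
Solving J·Δ = −F gives Δ = (0.002, -0.815).
Then the next iterate is (a, b)₁ = (0.502, 0.685).

(0.502, 0.685)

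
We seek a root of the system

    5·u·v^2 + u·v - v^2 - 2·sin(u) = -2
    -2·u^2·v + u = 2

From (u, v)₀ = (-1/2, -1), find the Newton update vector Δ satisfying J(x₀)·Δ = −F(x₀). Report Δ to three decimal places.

At (-1/2, -1): F = (-0.04115, -2.000).
Jacobian J = [[5·v^2 + v - 2·cos(u), 10·u·v + u - 2·v], [-4·u·v + 1, -2·u^2]].
At the point, J = [[2.24483, 6.500], [-1.000, -0.500]] (det J = 5.37758).
Solving J·Δ = −F gives Δ = (-2.421, 0.843).

(-2.421, 0.843)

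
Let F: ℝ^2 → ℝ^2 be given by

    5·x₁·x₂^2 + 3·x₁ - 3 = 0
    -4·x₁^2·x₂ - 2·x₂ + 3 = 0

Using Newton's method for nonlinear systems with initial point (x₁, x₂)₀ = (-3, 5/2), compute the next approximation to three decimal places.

(-2.099, 1.501)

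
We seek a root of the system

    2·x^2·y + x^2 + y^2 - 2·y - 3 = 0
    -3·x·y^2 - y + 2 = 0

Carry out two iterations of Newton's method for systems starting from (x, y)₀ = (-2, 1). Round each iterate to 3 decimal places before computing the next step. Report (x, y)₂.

At (-2, 1): F = (8.000, 7.000).
Jacobian J = [[4·x·y + 2·x, 2·x^2 + 2·y - 2], [-3·y^2, -6·x·y - 1]].
At the point, J = [[-12.000, 8.000], [-3.000, 11.000]] (det J = -108.000).
Solving J·Δ = −F gives Δ = (0.296, -0.556).
Then the next iterate is (x, y)₁ = (-1.704, 0.444).
Round to (-1.704, 0.444) and repeat: F = (1.79116, 2.56376), J = [[-6.43430, 4.69523], [-0.59141, 3.53946]].
Δ = (-0.285, -0.772), so (x, y)₂ = (-1.989, -0.328).

(-1.989, -0.328)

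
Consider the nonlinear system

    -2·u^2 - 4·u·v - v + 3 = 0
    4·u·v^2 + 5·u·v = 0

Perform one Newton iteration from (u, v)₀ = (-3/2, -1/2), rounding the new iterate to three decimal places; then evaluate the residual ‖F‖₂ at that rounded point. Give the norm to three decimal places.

79.589

At (-3/2, -1/2): F = (-4.000, 2.250).
Jacobian J = [[-4·u - 4·v, -4·u - 1], [4·v^2 + 5·v, 8·u·v + 5·u]].
At the point, J = [[8.000, 5.000], [-1.500, -1.500]] (det J = -4.500).
Solving J·Δ = −F gives Δ = (-1.167, 2.667).
Then the next iterate is (u, v)₁ = (-2.667, 2.167).
Re-evaluating at (-2.667, 2.167): F = (9.72478, -78.99269), so ‖F‖₂ = 79.589.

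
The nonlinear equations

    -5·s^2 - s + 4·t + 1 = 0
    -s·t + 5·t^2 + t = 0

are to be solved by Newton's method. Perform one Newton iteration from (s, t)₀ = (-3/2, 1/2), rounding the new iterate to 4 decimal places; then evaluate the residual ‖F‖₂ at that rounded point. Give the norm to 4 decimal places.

At (-3/2, 1/2): F = (-6.7500, 2.5000).
Jacobian J = [[-10·s - 1, 4], [-t, -s + 10·t + 1]].
At the point, J = [[14.0000, 4.0000], [-0.5000, 7.5000]] (det J = 107.0000).
Solving J·Δ = −F gives Δ = (0.5666, -0.2956).
Then the next iterate is (s, t)₁ = (-0.9334, 0.2044).
Re-evaluating at (-0.9334, 0.2044): F = (-1.605178, 0.604084), so ‖F‖₂ = 1.7151.

1.7151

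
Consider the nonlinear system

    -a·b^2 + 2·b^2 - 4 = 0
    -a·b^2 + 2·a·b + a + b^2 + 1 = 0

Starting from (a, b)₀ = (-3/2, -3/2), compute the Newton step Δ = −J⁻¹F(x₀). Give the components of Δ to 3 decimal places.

At (-3/2, -3/2): F = (3.875, 9.625).
Jacobian J = [[-b^2, -2·a·b + 4·b], [-b^2 + 2·b + 1, -2·a·b + 2·a + 2·b]].
At the point, J = [[-2.250, -10.500], [-4.250, -10.500]] (det J = -21.000).
Solving J·Δ = −F gives Δ = (2.875, -0.247).

(2.875, -0.247)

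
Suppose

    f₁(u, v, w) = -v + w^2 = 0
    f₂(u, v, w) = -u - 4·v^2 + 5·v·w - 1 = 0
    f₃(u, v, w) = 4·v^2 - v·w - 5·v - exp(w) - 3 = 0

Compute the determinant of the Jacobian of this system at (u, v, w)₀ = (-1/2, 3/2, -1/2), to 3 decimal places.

J = [[0, -1, 2·w], [-1, -8·v + 5·w, 5·v], [0, 8·v - w - 5, -v - exp(w)]].
At the point, J = [[0.000, -1.000, -1.000], [-1.000, -14.500, 7.500], [0.000, 7.500, -2.10653]].
det J = 9.607.

9.607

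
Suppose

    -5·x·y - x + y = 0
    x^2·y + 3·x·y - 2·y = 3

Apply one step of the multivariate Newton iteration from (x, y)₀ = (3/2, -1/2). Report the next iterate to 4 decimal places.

(-0.6515, -0.7273)

At (3/2, -1/2): F = (1.7500, -5.3750).
Jacobian J = [[-5·y - 1, -5·x + 1], [2·x·y + 3·y, x^2 + 3·x - 2]].
At the point, J = [[1.5000, -6.5000], [-3.0000, 4.7500]] (det J = -12.3750).
Solving J·Δ = −F gives Δ = (-2.1515, -0.2273).
Then the next iterate is (x, y)₁ = (-0.6515, -0.7273).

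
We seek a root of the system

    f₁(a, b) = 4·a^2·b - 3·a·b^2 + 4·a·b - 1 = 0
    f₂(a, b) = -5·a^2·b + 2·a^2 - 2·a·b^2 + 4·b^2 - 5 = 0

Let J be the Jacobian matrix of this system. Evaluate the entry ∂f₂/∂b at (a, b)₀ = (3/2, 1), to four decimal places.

∂f₂/∂b = -5·a^2 - 4·a·b + 8·b.
At (3/2, 1) this is -9.2500.

-9.2500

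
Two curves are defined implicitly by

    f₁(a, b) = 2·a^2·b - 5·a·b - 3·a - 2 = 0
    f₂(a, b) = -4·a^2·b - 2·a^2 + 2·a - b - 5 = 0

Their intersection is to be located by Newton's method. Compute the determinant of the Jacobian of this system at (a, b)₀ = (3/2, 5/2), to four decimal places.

J = [[4·a·b - 5·b - 3, 2·a^2 - 5·a], [-8·a·b - 4·a + 2, -4·a^2 - 1]].
At the point, J = [[-0.5000, -3.0000], [-34.0000, -10.0000]].
det J = -97.0000.

-97.0000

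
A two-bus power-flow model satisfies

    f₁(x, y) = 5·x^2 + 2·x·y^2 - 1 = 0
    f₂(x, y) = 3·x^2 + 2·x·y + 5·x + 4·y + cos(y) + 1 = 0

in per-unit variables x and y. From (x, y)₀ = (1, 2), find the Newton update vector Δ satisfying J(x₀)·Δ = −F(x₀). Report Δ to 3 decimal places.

(-3.651, 6.716)

At (1, 2): F = (12.000, 20.58385).
Jacobian J = [[10·x + 2·y^2, 4·x·y], [6·x + 2·y + 5, 2·x - sin(y) + 4]].
At the point, J = [[18.000, 8.000], [15.000, 5.09070]] (det J = -28.36735).
Solving J·Δ = −F gives Δ = (-3.651, 6.716).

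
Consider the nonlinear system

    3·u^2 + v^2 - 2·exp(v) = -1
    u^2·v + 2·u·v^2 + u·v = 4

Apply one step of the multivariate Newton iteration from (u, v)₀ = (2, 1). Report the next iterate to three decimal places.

(1.268, 0.937)

At (2, 1): F = (8.56344, 6.000).
Jacobian J = [[6·u, 2·v - 2·exp(v)], [2·u·v + 2·v^2 + v, u^2 + 4·u·v + u]].
At the point, J = [[12.000, -3.43656], [7.000, 14.000]] (det J = 192.05595).
Solving J·Δ = −F gives Δ = (-0.732, -0.063).
Then the next iterate is (u, v)₁ = (1.268, 0.937).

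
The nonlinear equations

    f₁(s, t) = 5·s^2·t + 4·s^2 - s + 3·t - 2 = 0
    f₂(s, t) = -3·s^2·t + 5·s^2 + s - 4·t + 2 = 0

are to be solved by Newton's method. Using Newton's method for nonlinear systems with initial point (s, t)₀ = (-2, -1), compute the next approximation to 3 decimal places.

At (-2, -1): F = (-7.000, 36.000).
Jacobian J = [[10·s·t + 8·s - 1, 5·s^2 + 3], [-6·s·t + 10·s + 1, -3·s^2 - 4]].
At the point, J = [[3.000, 23.000], [-31.000, -16.000]] (det J = 665.000).
Solving J·Δ = −F gives Δ = (1.077, 0.164).
Then the next iterate is (s, t)₁ = (-0.923, -0.836).

(-0.923, -0.836)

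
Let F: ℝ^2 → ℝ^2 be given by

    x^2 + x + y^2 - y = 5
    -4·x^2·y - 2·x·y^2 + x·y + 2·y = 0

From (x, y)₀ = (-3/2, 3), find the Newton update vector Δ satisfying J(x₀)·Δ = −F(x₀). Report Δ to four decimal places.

At (-3/2, 3): F = (1.7500, 1.5000).
Jacobian J = [[2·x + 1, 2·y - 1], [-8·x·y - 2·y^2 + y, -4·x^2 - 4·x·y + x + 2]].
At the point, J = [[-2.0000, 5.0000], [21.0000, 9.5000]] (det J = -124.0000).
Solving J·Δ = −F gives Δ = (0.0736, -0.3206).

(0.0736, -0.3206)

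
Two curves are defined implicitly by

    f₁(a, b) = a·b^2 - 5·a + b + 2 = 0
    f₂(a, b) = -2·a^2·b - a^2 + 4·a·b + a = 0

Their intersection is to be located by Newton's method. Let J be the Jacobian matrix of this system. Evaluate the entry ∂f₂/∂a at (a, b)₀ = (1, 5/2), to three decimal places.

∂f₂/∂a = -4·a·b - 2·a + 4·b + 1.
At (1, 5/2) this is -1.000.

-1.000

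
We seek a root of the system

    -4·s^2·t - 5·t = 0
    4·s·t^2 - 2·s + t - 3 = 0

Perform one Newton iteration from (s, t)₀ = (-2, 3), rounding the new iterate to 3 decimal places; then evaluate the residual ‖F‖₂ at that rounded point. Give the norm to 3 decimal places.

28.326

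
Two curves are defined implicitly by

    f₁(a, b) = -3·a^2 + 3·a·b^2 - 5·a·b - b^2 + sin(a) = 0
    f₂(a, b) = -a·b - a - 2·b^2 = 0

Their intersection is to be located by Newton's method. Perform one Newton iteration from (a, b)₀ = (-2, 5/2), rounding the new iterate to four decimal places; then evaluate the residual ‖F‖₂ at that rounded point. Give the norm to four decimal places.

At (-2, 5/2): F = (-31.659297, -5.5000).
Jacobian J = [[-6·a + 3·b^2 - 5·b + cos(a), 6·a·b - 5·a - 2·b], [-b - 1, -a - 4·b]].
At the point, J = [[17.833853, -25.0000], [-3.5000, -8.0000]] (det J = -230.170825).
Solving J·Δ = −F gives Δ = (0.5030, -0.9076).
Then the next iterate is (a, b)₁ = (-1.4970, 1.5924).
Re-evaluating at (-1.4970, 1.5924): F = (-9.724927, -1.190653), so ‖F‖₂ = 9.7975.

9.7975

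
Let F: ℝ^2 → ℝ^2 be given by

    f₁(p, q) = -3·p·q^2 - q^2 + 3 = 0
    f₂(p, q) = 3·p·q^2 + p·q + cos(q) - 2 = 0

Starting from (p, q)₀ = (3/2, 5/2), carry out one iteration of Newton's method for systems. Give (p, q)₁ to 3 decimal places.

At (3/2, 5/2): F = (-31.375, 29.07386).
Jacobian J = [[-3·q^2, -6·p·q - 2·q], [3·q^2 + q, 6·p·q + p - sin(q)]].
At the point, J = [[-18.750, -27.500], [21.250, 23.40153]] (det J = 145.59635).
Solving J·Δ = −F gives Δ = (-0.449, -0.835).
Then the next iterate is (p, q)₁ = (1.051, 1.665).

(1.051, 1.665)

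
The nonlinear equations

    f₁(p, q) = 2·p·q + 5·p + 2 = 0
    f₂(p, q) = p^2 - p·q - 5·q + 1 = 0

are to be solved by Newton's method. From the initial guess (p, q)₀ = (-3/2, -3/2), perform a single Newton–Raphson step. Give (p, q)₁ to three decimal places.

(1.022, -0.152)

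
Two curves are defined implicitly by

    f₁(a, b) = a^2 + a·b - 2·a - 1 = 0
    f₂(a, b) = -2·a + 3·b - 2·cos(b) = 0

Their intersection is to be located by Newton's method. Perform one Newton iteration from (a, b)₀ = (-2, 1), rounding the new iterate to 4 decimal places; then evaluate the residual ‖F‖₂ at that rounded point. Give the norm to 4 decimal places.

0.8200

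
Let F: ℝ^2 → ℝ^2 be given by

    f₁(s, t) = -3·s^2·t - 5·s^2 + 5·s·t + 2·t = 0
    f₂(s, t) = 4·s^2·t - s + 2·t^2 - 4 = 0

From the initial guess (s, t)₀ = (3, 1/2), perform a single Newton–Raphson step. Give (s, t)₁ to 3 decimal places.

(1.602, 0.602)

At (3, 1/2): F = (-50.000, 11.500).
Jacobian J = [[-6·s·t - 10·s + 5·t, -3·s^2 + 5·s + 2], [8·s·t - 1, 4·s^2 + 4·t]].
At the point, J = [[-36.500, -10.000], [11.000, 38.000]] (det J = -1277.000).
Solving J·Δ = −F gives Δ = (-1.398, 0.102).
Then the next iterate is (s, t)₁ = (1.602, 0.602).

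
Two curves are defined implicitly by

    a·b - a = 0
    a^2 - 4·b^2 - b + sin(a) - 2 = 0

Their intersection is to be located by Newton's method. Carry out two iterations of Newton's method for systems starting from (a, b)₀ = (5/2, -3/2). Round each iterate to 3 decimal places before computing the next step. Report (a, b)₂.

(0.349, 0.026)

At (5/2, -3/2): F = (-6.250, -2.65153).
Jacobian J = [[b - 1, a], [2·a + cos(a), -8·b - 1]].
At the point, J = [[-2.500, 2.500], [4.19886, 11.000]] (det J = -37.99714).
Solving J·Δ = −F gives Δ = (-1.635, 0.865).
Then the next iterate is (a, b)₁ = (0.865, -0.635).
Round to (0.865, -0.635) and repeat: F = (-1.41427, -1.46858), J = [[-1.635, 0.865], [2.37864, 4.080]].
Δ = (-0.516, 0.661), so (a, b)₂ = (0.349, 0.026).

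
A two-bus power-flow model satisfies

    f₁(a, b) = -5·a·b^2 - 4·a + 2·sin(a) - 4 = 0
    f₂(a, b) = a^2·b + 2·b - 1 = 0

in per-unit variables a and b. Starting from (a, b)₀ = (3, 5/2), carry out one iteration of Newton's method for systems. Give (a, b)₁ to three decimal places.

(1.905, 1.584)

At (3, 5/2): F = (-109.46776, 26.500).
Jacobian J = [[-5·b^2 + 2·cos(a) - 4, -10·a·b], [2·a·b, a^2 + 2]].
At the point, J = [[-37.22998, -75.000], [15.000, 11.000]] (det J = 715.47017).
Solving J·Δ = −F gives Δ = (-1.095, -0.916).
Then the next iterate is (a, b)₁ = (1.905, 1.584).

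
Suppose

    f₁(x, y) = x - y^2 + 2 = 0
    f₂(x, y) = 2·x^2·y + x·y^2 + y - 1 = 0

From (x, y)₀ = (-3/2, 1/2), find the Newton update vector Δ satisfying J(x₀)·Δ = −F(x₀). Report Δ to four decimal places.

(-1.9000, -1.6500)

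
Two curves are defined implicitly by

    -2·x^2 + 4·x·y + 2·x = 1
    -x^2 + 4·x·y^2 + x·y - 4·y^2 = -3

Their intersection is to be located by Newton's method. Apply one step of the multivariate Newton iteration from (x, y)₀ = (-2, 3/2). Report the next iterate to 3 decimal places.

At (-2, 3/2): F = (-25.000, -31.000).
Jacobian J = [[-4·x + 4·y + 2, 4·x], [-2·x + 4·y^2 + y, 8·x·y + x - 8·y]].
At the point, J = [[16.000, -8.000], [14.500, -38.000]] (det J = -492.000).
Solving J·Δ = −F gives Δ = (1.427, -0.271).
Then the next iterate is (x, y)₁ = (-0.573, 1.229).

(-0.573, 1.229)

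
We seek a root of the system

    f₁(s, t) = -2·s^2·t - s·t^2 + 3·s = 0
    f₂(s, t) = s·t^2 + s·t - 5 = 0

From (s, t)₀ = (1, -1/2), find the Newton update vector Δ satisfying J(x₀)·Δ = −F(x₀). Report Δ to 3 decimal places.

At (1, -1/2): F = (3.750, -5.250).
Jacobian J = [[-4·s·t - t^2 + 3, -2·s^2 - 2·s·t], [t^2 + t, 2·s·t + s]].
At the point, J = [[4.750, -1.000], [-0.250, 0.000]] (det J = -0.250).
Solving J·Δ = −F gives Δ = (-21.000, -96.000).

(-21.000, -96.000)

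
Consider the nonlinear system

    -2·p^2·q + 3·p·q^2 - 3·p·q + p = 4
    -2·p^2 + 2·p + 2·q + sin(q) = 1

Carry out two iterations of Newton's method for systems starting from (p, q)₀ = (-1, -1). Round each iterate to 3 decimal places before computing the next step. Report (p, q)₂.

At (-1, -1): F = (-9.000, -7.84147).
Jacobian J = [[-4·p·q + 3·q^2 - 3·q + 1, -2·p^2 + 6·p·q - 3·p], [-4·p + 2, cos(q) + 2]].
At the point, J = [[3.000, 7.000], [6.000, 2.54030]] (det J = -34.37909).
Solving J·Δ = −F gives Δ = (0.932, 0.886).
Then the next iterate is (p, q)₁ = (-0.068, -0.114).
Round to (-0.068, -0.114) and repeat: F = (-4.09285, -1.48700), J = [[1.34998, 0.24126], [2.272, 2.99351]].
Δ = (3.405, -2.087), so (p, q)₂ = (3.337, -2.201).

(3.337, -2.201)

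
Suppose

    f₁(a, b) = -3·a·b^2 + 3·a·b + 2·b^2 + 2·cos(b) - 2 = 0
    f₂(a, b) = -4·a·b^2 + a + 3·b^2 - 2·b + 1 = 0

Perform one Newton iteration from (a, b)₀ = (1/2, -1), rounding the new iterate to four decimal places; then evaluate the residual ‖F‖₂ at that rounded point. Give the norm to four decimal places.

At (1/2, -1): F = (-1.919395, 4.5000).
Jacobian J = [[-3·b^2 + 3·b, -6·a·b + 3·a + 4·b - 2·sin(b)], [-4·b^2 + 1, -8·a·b + 6·b - 2]].
At the point, J = [[-6.0000, 2.182942], [-3.0000, -4.0000]] (det J = 30.548826).
Solving J·Δ = −F gives Δ = (0.0702, 1.0723).
Then the next iterate is (a, b)₁ = (0.5702, 0.0723).
Re-evaluating at (0.5702, 0.0723): F = (0.119964, 1.429359), so ‖F‖₂ = 1.4344.

1.4344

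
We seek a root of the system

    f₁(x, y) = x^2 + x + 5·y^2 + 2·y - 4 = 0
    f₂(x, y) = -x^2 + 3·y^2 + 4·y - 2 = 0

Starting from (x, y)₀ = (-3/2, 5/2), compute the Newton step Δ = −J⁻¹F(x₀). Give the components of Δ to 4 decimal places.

At (-3/2, 5/2): F = (33.0000, 24.5000).
Jacobian J = [[2·x + 1, 10·y + 2], [-2·x, 6·y + 4]].
At the point, J = [[-2.0000, 27.0000], [3.0000, 19.0000]] (det J = -119.0000).
Solving J·Δ = −F gives Δ = (-0.2899, -1.2437).

(-0.2899, -1.2437)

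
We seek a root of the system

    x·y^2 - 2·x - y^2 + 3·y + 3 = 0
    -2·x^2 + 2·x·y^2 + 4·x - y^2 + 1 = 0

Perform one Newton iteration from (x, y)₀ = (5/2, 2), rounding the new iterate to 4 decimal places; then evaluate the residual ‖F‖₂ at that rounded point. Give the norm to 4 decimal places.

At (5/2, 2): F = (10.0000, 14.5000).
Jacobian J = [[y^2 - 2, 2·x·y - 2·y + 3], [-4·x + 2·y^2 + 4, 4·x·y - 2·y]].
At the point, J = [[2.0000, 9.0000], [2.0000, 16.0000]] (det J = 14.0000).
Solving J·Δ = −F gives Δ = (-2.1071, -0.6429).
Then the next iterate is (x, y)₁ = (0.3929, 1.3571).
Re-evaluating at (0.3929, 1.3571): F = (5.167392, 1.868363), so ‖F‖₂ = 5.4948.

5.4948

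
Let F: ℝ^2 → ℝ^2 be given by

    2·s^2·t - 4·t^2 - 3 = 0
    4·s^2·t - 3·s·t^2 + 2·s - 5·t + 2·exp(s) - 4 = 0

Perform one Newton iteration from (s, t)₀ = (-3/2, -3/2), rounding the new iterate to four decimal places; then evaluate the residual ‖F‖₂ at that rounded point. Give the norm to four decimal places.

At (-3/2, -3/2): F = (-18.7500, -2.428740).
Jacobian J = [[4·s·t, 2·s^2 - 8·t], [8·s·t - 3·t^2 + 2·exp(s) + 2, 4·s^2 - 6·s·t - 5]].
At the point, J = [[9.0000, 16.5000], [13.696260, -9.5000]] (det J = -311.488295).
Solving J·Δ = −F gives Δ = (0.7005, 0.7543).
Then the next iterate is (s, t)₁ = (-0.7995, -0.7457).
Re-evaluating at (-0.7995, -0.7457): F = (-6.177577, -1.544269), so ‖F‖₂ = 6.3677.

6.3677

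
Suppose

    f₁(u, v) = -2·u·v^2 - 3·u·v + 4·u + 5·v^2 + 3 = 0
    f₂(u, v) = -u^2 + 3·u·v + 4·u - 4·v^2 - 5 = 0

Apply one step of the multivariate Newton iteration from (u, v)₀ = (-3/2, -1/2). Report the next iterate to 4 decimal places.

At (-3/2, -1/2): F = (-3.2500, -12.0000).
Jacobian J = [[-2·v^2 - 3·v + 4, -4·u·v - 3·u + 10·v], [-2·u + 3·v + 4, 3·u - 8·v]].
At the point, J = [[5.0000, -3.5000], [5.5000, -0.5000]] (det J = 16.7500).
Solving J·Δ = −F gives Δ = (2.4104, 2.5149).
Then the next iterate is (u, v)₁ = (0.9104, 2.0149).

(0.9104, 2.0149)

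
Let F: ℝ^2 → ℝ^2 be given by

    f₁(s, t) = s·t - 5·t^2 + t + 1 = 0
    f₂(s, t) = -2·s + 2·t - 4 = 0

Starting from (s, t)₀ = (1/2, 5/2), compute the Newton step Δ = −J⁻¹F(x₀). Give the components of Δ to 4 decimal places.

At (1/2, 5/2): F = (-26.5000, 0.0000).
Jacobian J = [[t, s - 10·t + 1], [-2, 2]].
At the point, J = [[2.5000, -23.5000], [-2.0000, 2.0000]] (det J = -42.0000).
Solving J·Δ = −F gives Δ = (-1.2619, -1.2619).

(-1.2619, -1.2619)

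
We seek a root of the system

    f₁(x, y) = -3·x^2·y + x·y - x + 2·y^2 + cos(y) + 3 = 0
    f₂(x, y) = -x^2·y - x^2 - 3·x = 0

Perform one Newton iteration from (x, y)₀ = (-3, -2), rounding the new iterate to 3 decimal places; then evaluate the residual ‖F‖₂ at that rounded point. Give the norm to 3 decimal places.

5.923

At (-3, -2): F = (73.58385, 18.000).
Jacobian J = [[-6·x·y + y - 1, -3·x^2 + x + 4·y - sin(y)], [-2·x·y - 2·x - 3, -x^2]].
At the point, J = [[-39.000, -37.09070], [-9.000, -9.000]] (det J = 17.18368).
Solving J·Δ = −F gives Δ = (-0.313, 2.313).
Then the next iterate is (x, y)₁ = (-3.313, 0.313).
Re-evaluating at (-3.313, 0.313): F = (-3.88305, -4.47245), so ‖F‖₂ = 5.923.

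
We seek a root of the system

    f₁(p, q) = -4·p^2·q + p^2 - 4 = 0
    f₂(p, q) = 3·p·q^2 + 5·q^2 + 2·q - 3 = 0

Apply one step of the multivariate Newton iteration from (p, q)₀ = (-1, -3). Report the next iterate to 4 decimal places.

At (-1, -3): F = (9.0000, 9.0000).
Jacobian J = [[-8·p·q + 2·p, -4·p^2], [3·q^2, 6·p·q + 10·q + 2]].
At the point, J = [[-26.0000, -4.0000], [27.0000, -10.0000]] (det J = 368.0000).
Solving J·Δ = −F gives Δ = (0.1467, 1.2962).
Then the next iterate is (p, q)₁ = (-0.8533, -1.7038).

(-0.8533, -1.7038)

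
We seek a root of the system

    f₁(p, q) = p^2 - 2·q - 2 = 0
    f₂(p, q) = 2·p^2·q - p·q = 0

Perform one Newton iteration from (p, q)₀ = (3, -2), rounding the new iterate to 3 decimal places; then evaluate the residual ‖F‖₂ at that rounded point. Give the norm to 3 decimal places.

5.313

At (3, -2): F = (11.000, -30.000).
Jacobian J = [[2·p, -2], [4·p·q - q, 2·p^2 - p]].
At the point, J = [[6.000, -2.000], [-22.000, 15.000]] (det J = 46.000).
Solving J·Δ = −F gives Δ = (-2.283, -1.348).
Then the next iterate is (p, q)₁ = (0.717, -3.348).
Re-evaluating at (0.717, -3.348): F = (5.21009, -1.04182), so ‖F‖₂ = 5.313.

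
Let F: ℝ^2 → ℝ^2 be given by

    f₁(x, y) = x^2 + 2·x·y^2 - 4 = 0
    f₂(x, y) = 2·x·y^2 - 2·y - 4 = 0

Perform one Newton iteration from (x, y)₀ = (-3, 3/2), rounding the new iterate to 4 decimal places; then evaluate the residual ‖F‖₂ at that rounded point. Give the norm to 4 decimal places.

8.8017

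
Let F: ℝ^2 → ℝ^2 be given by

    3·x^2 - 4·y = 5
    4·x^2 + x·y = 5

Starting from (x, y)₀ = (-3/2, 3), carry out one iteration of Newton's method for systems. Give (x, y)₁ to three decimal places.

At (-3/2, 3): F = (-10.250, -0.500).
Jacobian J = [[6·x, -4], [8·x + y, x]].
At the point, J = [[-9.000, -4.000], [-9.000, -1.500]] (det J = -22.500).
Solving J·Δ = −F gives Δ = (0.594, -3.900).
Then the next iterate is (x, y)₁ = (-0.906, -0.900).

(-0.906, -0.900)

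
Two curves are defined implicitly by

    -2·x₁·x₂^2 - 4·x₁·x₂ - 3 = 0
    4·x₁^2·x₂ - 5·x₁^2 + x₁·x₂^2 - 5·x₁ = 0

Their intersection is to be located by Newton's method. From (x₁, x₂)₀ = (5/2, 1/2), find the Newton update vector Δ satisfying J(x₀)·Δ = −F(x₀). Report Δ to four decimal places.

(-1.9555, -0.2908)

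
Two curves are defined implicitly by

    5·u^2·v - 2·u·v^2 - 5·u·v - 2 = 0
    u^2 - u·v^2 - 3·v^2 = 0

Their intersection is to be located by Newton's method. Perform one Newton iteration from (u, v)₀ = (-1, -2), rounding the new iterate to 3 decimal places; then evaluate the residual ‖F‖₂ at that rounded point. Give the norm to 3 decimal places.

At (-1, -2): F = (-14.000, -7.000).
Jacobian J = [[10·u·v - 2·v^2 - 5·v, 5·u^2 - 4·u·v - 5·u], [2·u - v^2, -2·u·v - 6·v]].
At the point, J = [[22.000, 2.000], [-6.000, 8.000]] (det J = 188.000).
Solving J·Δ = −F gives Δ = (0.521, 1.266).
Then the next iterate is (u, v)₁ = (-0.479, -0.734).
Re-evaluating at (-0.479, -0.734): F = (-4.08385, -1.12876), so ‖F‖₂ = 4.237.

4.237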